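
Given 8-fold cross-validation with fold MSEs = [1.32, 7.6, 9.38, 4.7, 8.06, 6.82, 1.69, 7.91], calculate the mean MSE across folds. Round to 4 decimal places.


Total MSE across folds = 47.4800.
CV-MSE = 47.4800/8 = 5.9350.

5.9350


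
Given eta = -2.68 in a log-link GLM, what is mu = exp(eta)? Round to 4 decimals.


The inverse log link gives:
mu = exp(-2.68) = 0.0686.

0.0686


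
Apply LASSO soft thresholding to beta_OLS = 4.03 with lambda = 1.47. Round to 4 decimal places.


|beta_OLS| = 4.03.
lambda = 1.47.
Since |beta| > lambda, coefficient = sign(beta)*(|beta| - lambda) = 2.5600.
Result = 2.5600.

2.5600


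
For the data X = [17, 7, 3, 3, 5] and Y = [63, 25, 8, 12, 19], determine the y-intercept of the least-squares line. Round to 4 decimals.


Compute b1 = 3.7647 from the OLS formula.
With xbar = 7.0000 and ybar = 25.4000, the intercept is:
b0 = 25.4000 - 3.7647 * 7.0000 = -0.9529.

-0.9529


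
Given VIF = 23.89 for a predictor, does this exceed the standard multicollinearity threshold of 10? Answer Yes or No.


Check: VIF = 23.89 vs threshold = 10.
Since 23.89 >= 10, the answer is Yes.

Yes


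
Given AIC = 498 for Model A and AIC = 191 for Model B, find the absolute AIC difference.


Absolute difference = |498 - 191| = 307.
The model with lower AIC (B) is preferred.

307


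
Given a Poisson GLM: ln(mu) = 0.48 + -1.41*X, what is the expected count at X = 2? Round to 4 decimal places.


eta = 0.48 + -1.41 * 2 = -2.3400.
mu = exp(-2.3400) = 0.0963.

0.0963


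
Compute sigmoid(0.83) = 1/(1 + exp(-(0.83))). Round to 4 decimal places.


Compute exp(-0.8300) = 0.4360.
Sigmoid = 1 / (1 + 0.4360) = 1 / 1.4360 = 0.6964.

0.6964


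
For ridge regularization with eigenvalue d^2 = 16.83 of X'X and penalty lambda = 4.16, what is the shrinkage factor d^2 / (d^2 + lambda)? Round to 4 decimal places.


d^2 + lambda = 16.83 + 4.16 = 20.9900.
Shrinkage factor = 16.83/20.9900 = 0.8018.

0.8018


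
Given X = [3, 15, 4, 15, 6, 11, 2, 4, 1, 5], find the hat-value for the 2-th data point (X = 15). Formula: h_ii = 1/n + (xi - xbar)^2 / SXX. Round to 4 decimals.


n = 10, xbar = 6.6000.
SXX = sum((xi - xbar)^2) = 242.4000.
h = 1/10 + (15 - 6.6000)^2 / 242.4000 = 0.3911.

0.3911


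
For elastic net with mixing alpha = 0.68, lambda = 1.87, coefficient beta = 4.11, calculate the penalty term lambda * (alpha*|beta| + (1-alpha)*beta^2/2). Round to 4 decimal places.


alpha * |beta| = 0.68 * 4.11 = 2.7948.
(1-alpha) * beta^2/2 = 0.32 * 16.8921/2 = 2.7027.
Total = 1.87 * (2.7948 + 2.7027) = 10.2804.

10.2804


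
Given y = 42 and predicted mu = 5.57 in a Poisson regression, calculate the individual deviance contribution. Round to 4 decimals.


Compute y*ln(y/mu) = 42*ln(42/5.57) = 42*2.020275 = 84.851550.
y - mu = 36.43.
D = 2*(84.851550 - (36.43)) = 96.843100, which rounds to 96.8431.

96.8431


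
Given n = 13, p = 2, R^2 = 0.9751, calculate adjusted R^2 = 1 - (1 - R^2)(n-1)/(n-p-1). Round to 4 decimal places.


Adjusted R^2 = 1 - (1 - R^2) * (n-1)/(n-p-1).
(1 - R^2) = 0.0249.
(n-1)/(n-p-1) = 12/10.
(1 - R^2) * (n-1) = 0.0249 * 12 = 0.2988.
Divide by (n-p-1): 0.2988 / 10 = 0.0299.
Adj R^2 = 1 - 0.0299 = 0.9701.

0.9701


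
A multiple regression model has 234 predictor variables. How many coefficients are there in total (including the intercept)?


Total coefficients = number of predictors + 1 (for the intercept).
= 234 + 1 = 235.

235


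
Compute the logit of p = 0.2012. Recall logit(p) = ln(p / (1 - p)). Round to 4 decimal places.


Compute the odds: 0.2012/0.7988 = 0.2519.
Take the natural log: ln(0.2519) = -1.3788.

-1.3788


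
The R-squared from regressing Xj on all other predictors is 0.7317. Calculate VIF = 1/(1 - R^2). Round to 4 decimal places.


VIF = 1 / (1 - 0.7317).
= 1 / 0.2683 = 3.7272.

3.7272


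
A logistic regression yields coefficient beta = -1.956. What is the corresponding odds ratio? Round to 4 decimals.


exp(-1.956) = 0.1414.
So the odds ratio is 0.1414.

0.1414


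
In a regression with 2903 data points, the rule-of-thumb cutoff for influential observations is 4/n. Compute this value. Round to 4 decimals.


Using the rule of thumb:
Threshold = 4 / 2903 = 0.0014.

0.0014


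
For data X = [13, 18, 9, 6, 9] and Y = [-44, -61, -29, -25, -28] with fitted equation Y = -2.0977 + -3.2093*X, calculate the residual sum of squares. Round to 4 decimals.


Compute predicted values, then residuals = yi - yhat_i.
Residuals: [-0.1814, -1.1349, 1.9814, -3.6465, 2.9814].
SSres = sum(residual^2) = 27.4326.

27.4326


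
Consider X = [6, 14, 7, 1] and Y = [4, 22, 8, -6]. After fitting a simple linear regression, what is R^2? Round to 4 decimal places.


After computing the OLS fit (b0=-8.1395, b1=2.1628):
SSres = 1.7209, SStot = 404.0000.
R^2 = 1 - 1.7209/404.0000 = 0.9957.

0.9957


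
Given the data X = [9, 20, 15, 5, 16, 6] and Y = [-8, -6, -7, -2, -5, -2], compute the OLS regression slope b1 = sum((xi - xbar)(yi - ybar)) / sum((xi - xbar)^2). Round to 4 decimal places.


Calculate xbar = 11.8333, ybar = -5.0000.
S_xx = 182.8333, S_xy = -44.0000.
Using b1 = S_xy / S_xx = -44.0000 / 182.8333, we get b1 = -0.2407.

-0.2407


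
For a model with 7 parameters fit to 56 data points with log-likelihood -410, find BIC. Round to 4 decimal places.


k * ln(n) = 7 * ln(56) = 7 * 4.025352 = 28.177464.
-2 * loglik = -2 * (-410) = 820.
BIC = 28.177464 + 820 = 848.177464, which rounds to 848.1775.

848.1775


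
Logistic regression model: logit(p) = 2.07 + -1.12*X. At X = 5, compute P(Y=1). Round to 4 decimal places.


z = 2.07 + -1.12 * 5 = -3.5300.
Sigmoid: P = 1 / (1 + exp(3.5300)) = 0.0285.

0.0285


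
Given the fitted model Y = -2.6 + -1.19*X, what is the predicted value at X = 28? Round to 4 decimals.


Predicted value:
Y = -2.6 + (-1.19)(28) = -2.6 + -33.3200 = -35.9200.

-35.9200


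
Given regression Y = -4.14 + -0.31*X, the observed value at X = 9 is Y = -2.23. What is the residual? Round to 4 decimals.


Predicted = -4.14 + -0.31 * 9 = -6.9300.
Residual = -2.23 - -6.9300 = 4.7000.

4.7000


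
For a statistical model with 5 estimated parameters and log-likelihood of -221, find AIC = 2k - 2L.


AIC = 2*5 - 2*(-221).
= 10 + 442 = 452.

452


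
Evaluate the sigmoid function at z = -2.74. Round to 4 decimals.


exp(2.7400) = 15.4870.
1 + exp(-z) = 16.4870.
sigmoid = 1/16.4870 = 0.0607.

0.0607


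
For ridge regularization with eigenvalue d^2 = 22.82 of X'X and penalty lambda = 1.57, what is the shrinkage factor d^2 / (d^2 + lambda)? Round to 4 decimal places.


Compute the denominator: 22.82 + 1.57 = 24.3900.
Shrinkage factor = 22.82 / 24.3900 = 0.9356.

0.9356


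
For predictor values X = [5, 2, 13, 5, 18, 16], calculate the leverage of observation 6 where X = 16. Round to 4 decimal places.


Mean of X: xbar = 9.8333.
SXX = 222.8333.
For X = 16: h = 1/6 + (16 - 9.8333)^2/222.8333 = 0.3373.

0.3373


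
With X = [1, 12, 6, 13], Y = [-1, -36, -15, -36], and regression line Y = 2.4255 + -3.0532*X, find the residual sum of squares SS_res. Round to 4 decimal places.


For each point, residual = actual - predicted.
Residuals: [-0.3723, -1.7871, 0.8937, 1.2661].
Sum of squared residuals = 5.7340.

5.7340


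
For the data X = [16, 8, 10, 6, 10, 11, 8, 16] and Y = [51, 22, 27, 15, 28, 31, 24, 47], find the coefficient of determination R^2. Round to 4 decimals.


Fit the OLS line: b0 = -4.9001, b1 = 3.3435.
SSres = 16.4208.
SStot = 1065.8750.
R^2 = 1 - 16.4208/1065.8750 = 0.9846.

0.9846


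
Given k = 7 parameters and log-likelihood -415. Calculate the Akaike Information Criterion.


AIC = 2k - 2*loglik = 2(7) - 2(-415).
= 14 + 830 = 844.

844


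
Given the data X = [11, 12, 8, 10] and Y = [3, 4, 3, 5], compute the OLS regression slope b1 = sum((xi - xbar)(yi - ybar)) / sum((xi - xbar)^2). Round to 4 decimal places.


First compute the means: xbar = 10.2500, ybar = 3.7500.
Then S_xx = sum((xi - xbar)^2) = 8.7500.
S_xy = sum((xi - xbar)(yi - ybar)) = 1.2500.
b1 = S_xy / S_xx = 1.2500 / 8.7500 = 0.1429.

0.1429


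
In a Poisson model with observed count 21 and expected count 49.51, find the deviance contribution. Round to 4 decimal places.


First: ln(21/49.51) = -0.857652.
Then: 21 * -0.857652 = -18.010692.
y - mu = 21 - 49.51 = -28.51.
D = 2(-18.010692 - -28.51) = 20.998616, which rounds to 20.9986.

20.9986


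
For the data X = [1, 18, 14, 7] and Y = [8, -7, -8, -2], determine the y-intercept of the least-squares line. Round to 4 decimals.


Compute b1 = -0.9059 from the OLS formula.
With xbar = 10.0000 and ybar = -2.2500, the intercept is:
b0 = -2.2500 - -0.9059 * 10.0000 = 6.8088.

6.8088


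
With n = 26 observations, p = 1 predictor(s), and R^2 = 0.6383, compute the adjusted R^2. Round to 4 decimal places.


Using the formula:
(1 - 0.6383) = 0.3617.
Multiply by 25/24: 0.3617 * 25 = 9.0425, then 9.0425 / 24 = 0.3768.
Adj R^2 = 1 - 0.3768 = 0.6232.

0.6232


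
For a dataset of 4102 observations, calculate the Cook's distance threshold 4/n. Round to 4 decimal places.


The threshold is 4/n.
4/4102 = 0.0010.

0.0010


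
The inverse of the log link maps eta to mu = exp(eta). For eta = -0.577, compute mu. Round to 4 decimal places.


Apply the inverse link:
mu = e^-0.577 = 0.5616.

0.5616


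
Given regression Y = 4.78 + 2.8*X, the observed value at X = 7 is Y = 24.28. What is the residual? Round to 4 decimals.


Fitted value at X = 7 is yhat = 4.78 + 2.8*7 = 24.3800.
Residual = 24.28 - 24.3800 = -0.1000.

-0.1000


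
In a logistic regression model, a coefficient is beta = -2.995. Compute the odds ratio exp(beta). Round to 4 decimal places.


The odds ratio is computed as:
OR = e^(-2.995) = 0.0500.

0.0500


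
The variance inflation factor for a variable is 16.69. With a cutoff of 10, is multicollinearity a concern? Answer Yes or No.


Compare VIF = 16.69 to the threshold of 10.
16.69 >= 10, so the answer is Yes.

Yes


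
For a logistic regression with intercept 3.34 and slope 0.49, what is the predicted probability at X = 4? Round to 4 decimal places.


Compute z = 3.34 + (0.49)(4) = 5.3000.
exp(-z) = 0.0050.
P = 1/(1 + 0.0050) = 0.9950.

0.9950


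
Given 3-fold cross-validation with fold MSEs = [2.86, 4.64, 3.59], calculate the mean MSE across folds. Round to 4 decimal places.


Sum of fold MSEs = 11.0900.
Average = 11.0900 / 3 = 3.6967.

3.6967


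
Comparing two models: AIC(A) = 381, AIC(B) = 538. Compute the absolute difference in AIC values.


Compute |381 - 538| = 157.
Model A has the smaller AIC.

157


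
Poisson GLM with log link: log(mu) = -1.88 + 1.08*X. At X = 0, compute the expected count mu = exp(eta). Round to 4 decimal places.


Compute eta = -1.88 + 1.08 * 0 = -1.8800.
Apply inverse link: mu = e^-1.8800 = 0.1526.

0.1526


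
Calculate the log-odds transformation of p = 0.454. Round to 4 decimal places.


1 - p = 0.546.
p/(1-p) = 0.8315.
logit = ln(0.8315) = -0.1845.

-0.1845


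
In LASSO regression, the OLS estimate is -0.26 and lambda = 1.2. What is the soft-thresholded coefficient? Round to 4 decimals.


Check: |-0.26| = 0.26 vs lambda = 1.2.
Since |beta| <= lambda, the coefficient is set to 0.
Soft-thresholded coefficient = 0.0000.

0.0000


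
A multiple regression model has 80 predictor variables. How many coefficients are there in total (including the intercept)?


Total coefficients = number of predictors + 1 (for the intercept).
= 80 + 1 = 81.

81


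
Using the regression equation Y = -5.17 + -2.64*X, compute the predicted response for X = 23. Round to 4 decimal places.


Plug X = 23 into Y = -5.17 + -2.64*X:
Y = -5.17 + -60.7200 = -65.8900.

-65.8900


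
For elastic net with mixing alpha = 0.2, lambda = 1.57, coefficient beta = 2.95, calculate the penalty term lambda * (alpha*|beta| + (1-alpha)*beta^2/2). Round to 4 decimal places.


L1 component = 0.2 * |2.95| = 0.5900.
L2 component = 0.8 * 2.95^2 / 2 = 3.4810.
Penalty = 1.57 * (0.5900 + 3.4810) = 1.57 * 4.0710 = 6.3915.

6.3915


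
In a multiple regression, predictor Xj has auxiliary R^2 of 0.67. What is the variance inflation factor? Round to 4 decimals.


Using VIF = 1/(1 - R^2_j):
1 - 0.67 = 0.33.
VIF = 3.0303.

3.0303


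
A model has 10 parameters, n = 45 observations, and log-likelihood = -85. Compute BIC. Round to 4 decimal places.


Compute k*ln(n) = 10*ln(45) = 10*3.806662 = 38.066620.
Then -2*loglik = 170.
BIC = 38.066620 + 170 = 208.066620, which rounds to 208.0666.

208.0666


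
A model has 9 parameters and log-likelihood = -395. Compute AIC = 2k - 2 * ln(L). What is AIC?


AIC = 2*9 - 2*(-395).
= 18 + 790 = 808.

808


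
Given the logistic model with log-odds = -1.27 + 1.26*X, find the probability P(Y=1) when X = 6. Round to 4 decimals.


z = -1.27 + 1.26 * 6 = 6.2900.
Sigmoid: P = 1 / (1 + exp(-6.2900)) = 0.9981.

0.9981


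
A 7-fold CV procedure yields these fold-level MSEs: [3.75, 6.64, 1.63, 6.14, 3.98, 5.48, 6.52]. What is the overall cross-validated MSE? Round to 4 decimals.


Add all fold MSEs: 34.1400.
Divide by k = 7: 34.1400/7 = 4.8771.

4.8771


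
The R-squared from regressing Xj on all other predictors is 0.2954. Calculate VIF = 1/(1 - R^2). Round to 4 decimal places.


Using VIF = 1/(1 - R^2_j):
1 - 0.2954 = 0.7046.
VIF = 1.4192.

1.4192


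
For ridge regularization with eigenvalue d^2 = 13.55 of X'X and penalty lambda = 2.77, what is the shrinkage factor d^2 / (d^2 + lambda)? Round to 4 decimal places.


Compute the denominator: 13.55 + 2.77 = 16.3200.
Shrinkage factor = 13.55 / 16.3200 = 0.8303.

0.8303


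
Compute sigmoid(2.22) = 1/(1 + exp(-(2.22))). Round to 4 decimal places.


First, exp(-2.2200) = 0.1086.
Then sigma(z) = 1/(1 + 0.1086) = 0.9020.

0.9020


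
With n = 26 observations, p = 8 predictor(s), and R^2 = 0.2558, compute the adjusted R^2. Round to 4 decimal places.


Adjusted R^2 = 1 - (1 - R^2) * (n-1)/(n-p-1).
(1 - R^2) = 0.7442.
(n-1)/(n-p-1) = 25/17.
(1 - R^2) * (n-1) = 0.7442 * 25 = 18.6050.
Divide by (n-p-1): 18.6050 / 17 = 1.0944.
Adj R^2 = 1 - 1.0944 = -0.0944.

-0.0944


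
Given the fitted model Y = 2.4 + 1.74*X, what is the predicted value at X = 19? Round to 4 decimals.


Plug X = 19 into Y = 2.4 + 1.74*X:
Y = 2.4 + 33.0600 = 35.4600.

35.4600


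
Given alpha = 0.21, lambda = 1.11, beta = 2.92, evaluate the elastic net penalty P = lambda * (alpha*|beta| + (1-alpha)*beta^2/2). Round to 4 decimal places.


L1 component = 0.21 * |2.92| = 0.6132.
L2 component = 0.79 * 2.92^2 / 2 = 3.3679.
Penalty = 1.11 * (0.6132 + 3.3679) = 1.11 * 3.9811 = 4.4191.

4.4191


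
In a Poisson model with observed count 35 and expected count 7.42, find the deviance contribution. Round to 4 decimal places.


Compute y*ln(y/mu) = 35*ln(35/7.42) = 35*1.551169 = 54.290915.
y - mu = 27.58.
D = 2*(54.290915 - (27.58)) = 53.421830, which rounds to 53.4218.

53.4218


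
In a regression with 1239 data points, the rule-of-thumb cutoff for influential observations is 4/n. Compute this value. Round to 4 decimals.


The threshold is 4/n.
4/1239 = 0.0032.

0.0032


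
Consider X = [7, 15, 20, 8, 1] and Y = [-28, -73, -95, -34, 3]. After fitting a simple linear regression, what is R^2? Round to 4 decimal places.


The fitted line is Y = 7.9589 + -5.2313*X.
SSres = 9.4982, SStot = 5997.2000.
R^2 = 1 - SSres/SStot = 0.9984.

0.9984


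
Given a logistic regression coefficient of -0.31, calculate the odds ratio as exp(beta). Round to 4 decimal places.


exp(-0.31) = 0.7334.
So the odds ratio is 0.7334.

0.7334


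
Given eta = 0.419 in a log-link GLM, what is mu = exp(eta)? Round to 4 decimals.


Apply the inverse link:
mu = e^0.419 = 1.5204.

1.5204


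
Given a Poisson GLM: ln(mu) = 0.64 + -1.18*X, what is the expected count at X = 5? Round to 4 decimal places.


Linear predictor: eta = 0.64 + (-1.18)(5) = -5.2600.
Expected count: mu = exp(-5.2600) = 0.0052.

0.0052


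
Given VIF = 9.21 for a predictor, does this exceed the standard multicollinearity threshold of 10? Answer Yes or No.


The threshold is 10.
VIF = 9.21 is < 10.
Multicollinearity indication: No.

No


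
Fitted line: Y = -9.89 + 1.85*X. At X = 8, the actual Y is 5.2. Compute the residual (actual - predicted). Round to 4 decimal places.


Predicted = -9.89 + 1.85 * 8 = 4.9100.
Residual = 5.2 - 4.9100 = 0.2900.

0.2900


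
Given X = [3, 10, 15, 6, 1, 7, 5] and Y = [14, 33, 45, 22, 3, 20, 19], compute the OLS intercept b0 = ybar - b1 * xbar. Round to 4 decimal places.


The slope is b1 = 2.8554.
Sample means are xbar = 6.7143 and ybar = 22.2857.
Intercept: b0 = 22.2857 - (2.8554)(6.7143) = 3.1137.

3.1137


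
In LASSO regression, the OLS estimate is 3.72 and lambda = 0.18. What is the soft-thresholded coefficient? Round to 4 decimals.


Check: |3.72| = 3.72 vs lambda = 0.18.
Since |beta| > lambda, coefficient = sign(beta)*(|beta| - lambda) = 3.5400.
Soft-thresholded coefficient = 3.5400.

3.5400


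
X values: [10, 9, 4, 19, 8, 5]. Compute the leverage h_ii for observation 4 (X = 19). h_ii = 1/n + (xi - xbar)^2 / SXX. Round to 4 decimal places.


Compute xbar = 9.1667 with n = 6 observations.
SXX = 142.8333.
Leverage = 1/6 + (19 - 9.1667)^2/142.8333 = 0.8436.

0.8436


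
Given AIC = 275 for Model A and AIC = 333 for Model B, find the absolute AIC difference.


Absolute difference = |275 - 333| = 58.
The model with lower AIC (A) is preferred.

58


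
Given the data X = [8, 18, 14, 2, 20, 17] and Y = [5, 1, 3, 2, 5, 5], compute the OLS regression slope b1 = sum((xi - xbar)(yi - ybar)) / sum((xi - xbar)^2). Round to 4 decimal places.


The sample means are xbar = 13.1667 and ybar = 3.5000.
Compute S_xx = 236.8333 and S_xy = 12.5000.
Slope b1 = S_xy / S_xx = 12.5000 / 236.8333 = 0.0528.

0.0528


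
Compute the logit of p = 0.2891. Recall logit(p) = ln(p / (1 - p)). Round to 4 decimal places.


The odds are p/(1-p) = 0.2891 / 0.7109 = 0.4067.
logit(p) = ln(0.4067) = -0.8998.

-0.8998


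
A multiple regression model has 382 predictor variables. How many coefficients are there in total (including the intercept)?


Total coefficients = number of predictors + 1 (for the intercept).
= 382 + 1 = 383.

383


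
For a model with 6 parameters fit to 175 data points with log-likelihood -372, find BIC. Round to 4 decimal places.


Compute k*ln(n) = 6*ln(175) = 6*5.164786 = 30.988716.
Then -2*loglik = 744.
BIC = 30.988716 + 744 = 774.988716, which rounds to 774.9887.

774.9887


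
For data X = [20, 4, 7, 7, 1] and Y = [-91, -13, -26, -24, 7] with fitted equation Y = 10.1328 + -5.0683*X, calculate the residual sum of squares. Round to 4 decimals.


For each point, residual = actual - predicted.
Residuals: [0.2332, -2.8596, -0.6547, 1.3453, 1.9355].
Sum of squared residuals = 14.2163.

14.2163


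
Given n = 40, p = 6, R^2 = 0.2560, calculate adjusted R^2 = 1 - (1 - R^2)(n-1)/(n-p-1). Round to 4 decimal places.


Adjusted R^2 = 1 - (1 - R^2) * (n-1)/(n-p-1).
(1 - R^2) = 0.7440.
(n-1)/(n-p-1) = 39/33.
(1 - R^2) * (n-1) = 0.7440 * 39 = 29.0160.
Divide by (n-p-1): 29.0160 / 33 = 0.8793.
Adj R^2 = 1 - 0.8793 = 0.1207.

0.1207


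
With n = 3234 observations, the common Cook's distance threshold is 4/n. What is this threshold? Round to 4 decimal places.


Cook's distance cutoff = 4/n = 4/3234.
= 0.0012.

0.0012


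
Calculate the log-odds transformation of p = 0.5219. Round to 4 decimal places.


1 - p = 0.4781.
p/(1-p) = 1.0916.
logit = ln(1.0916) = 0.0877.

0.0877


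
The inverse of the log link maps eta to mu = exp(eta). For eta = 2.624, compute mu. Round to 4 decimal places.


mu = exp(eta) = exp(2.624).
= 13.7908.

13.7908


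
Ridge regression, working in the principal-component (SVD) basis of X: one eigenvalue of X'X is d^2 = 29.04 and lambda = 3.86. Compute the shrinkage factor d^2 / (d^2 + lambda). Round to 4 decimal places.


d^2 + lambda = 29.04 + 3.86 = 32.9000.
Shrinkage factor = 29.04/32.9000 = 0.8827.

0.8827


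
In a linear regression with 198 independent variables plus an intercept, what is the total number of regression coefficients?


Each predictor gets one coefficient, plus one intercept.
Total parameters = 198 + 1 = 199.

199


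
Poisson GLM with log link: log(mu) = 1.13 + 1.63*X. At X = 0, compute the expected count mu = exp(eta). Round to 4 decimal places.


Compute eta = 1.13 + 1.63 * 0 = 1.1300.
Apply inverse link: mu = e^1.1300 = 3.0957.

3.0957


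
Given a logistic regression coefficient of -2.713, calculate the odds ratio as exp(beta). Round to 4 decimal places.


The odds ratio is computed as:
OR = e^(-2.713) = 0.0663.

0.0663


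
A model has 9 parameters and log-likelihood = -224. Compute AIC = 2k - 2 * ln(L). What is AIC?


AIC = 2k - 2*loglik = 2(9) - 2(-224).
= 18 + 448 = 466.

466


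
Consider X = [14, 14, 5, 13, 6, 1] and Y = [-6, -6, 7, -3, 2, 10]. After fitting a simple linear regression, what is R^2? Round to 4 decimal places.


After computing the OLS fit (b0=11.2400, b1=-1.1970):
SSres = 9.4919, SStot = 231.3333.
R^2 = 1 - 9.4919/231.3333 = 0.9590.

0.9590


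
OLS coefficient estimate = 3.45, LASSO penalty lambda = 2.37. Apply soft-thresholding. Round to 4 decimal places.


Check: |3.45| = 3.45 vs lambda = 2.37.
Since |beta| > lambda, coefficient = sign(beta)*(|beta| - lambda) = 1.0800.
Soft-thresholded coefficient = 1.0800.

1.0800


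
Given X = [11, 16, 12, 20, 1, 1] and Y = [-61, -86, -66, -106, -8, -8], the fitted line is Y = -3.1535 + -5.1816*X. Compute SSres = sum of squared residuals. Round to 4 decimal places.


Compute predicted values, then residuals = yi - yhat_i.
Residuals: [-0.8489, 0.0591, -0.6673, 0.7855, 0.3351, 0.3351].
SSres = sum(residual^2) = 2.0110.

2.0110


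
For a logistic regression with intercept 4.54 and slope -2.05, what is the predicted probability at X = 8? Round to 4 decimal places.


Compute z = 4.54 + (-2.05)(8) = -11.8600.
exp(-z) = 141492.2183.
P = 1/(1 + 141492.2183) = 0.0000.

0.0000


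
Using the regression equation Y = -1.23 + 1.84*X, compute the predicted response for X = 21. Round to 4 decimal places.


Plug X = 21 into Y = -1.23 + 1.84*X:
Y = -1.23 + 38.6400 = 37.4100.

37.4100


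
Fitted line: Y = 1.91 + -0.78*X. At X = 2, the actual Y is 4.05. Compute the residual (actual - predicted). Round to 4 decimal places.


Fitted value at X = 2 is yhat = 1.91 + -0.78*2 = 0.3500.
Residual = 4.05 - 0.3500 = 3.7000.

3.7000


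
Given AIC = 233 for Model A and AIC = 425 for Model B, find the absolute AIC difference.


Compute |233 - 425| = 192.
Model A has the smaller AIC.

192


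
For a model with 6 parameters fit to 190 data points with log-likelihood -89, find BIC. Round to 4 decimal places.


k * ln(n) = 6 * ln(190) = 6 * 5.247024 = 31.482144.
-2 * loglik = -2 * (-89) = 178.
BIC = 31.482144 + 178 = 209.482144, which rounds to 209.4821.

209.4821


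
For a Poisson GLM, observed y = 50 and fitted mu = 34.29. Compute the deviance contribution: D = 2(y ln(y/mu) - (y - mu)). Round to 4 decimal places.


First: ln(50/34.29) = 0.377169.
Then: 50 * 0.377169 = 18.858450.
y - mu = 50 - 34.29 = 15.71.
D = 2(18.858450 - 15.71) = 6.296900, which rounds to 6.2969.

6.2969


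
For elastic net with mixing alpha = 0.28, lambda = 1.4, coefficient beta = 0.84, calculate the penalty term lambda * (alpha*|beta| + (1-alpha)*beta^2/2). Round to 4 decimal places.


alpha * |beta| = 0.28 * 0.84 = 0.2352.
(1-alpha) * beta^2/2 = 0.72 * 0.7056/2 = 0.2540.
Total = 1.4 * (0.2352 + 0.2540) = 0.6849.

0.6849


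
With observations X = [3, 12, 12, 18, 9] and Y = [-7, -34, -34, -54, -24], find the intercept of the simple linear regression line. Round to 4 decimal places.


Compute b1 = -3.1364 from the OLS formula.
With xbar = 10.8000 and ybar = -30.6000, the intercept is:
b0 = -30.6000 - -3.1364 * 10.8000 = 3.2727.

3.2727


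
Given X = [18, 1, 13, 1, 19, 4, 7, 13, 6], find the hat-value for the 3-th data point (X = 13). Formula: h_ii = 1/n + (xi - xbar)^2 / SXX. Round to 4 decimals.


n = 9, xbar = 9.1111.
SXX = sum((xi - xbar)^2) = 378.8889.
h = 1/9 + (13 - 9.1111)^2 / 378.8889 = 0.1510.

0.1510


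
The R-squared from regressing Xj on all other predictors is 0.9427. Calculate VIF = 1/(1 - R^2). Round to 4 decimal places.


Denominator: 1 - 0.9427 = 0.0573.
VIF = 1 / 0.0573 = 17.4520.

17.4520


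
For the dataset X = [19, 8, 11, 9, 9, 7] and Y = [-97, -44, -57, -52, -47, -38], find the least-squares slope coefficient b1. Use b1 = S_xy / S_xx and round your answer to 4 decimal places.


Calculate xbar = 10.5000, ybar = -55.8333.
S_xx = 95.5000, S_xy = -461.5000.
Using b1 = S_xy / S_xx = -461.5000 / 95.5000, we get b1 = -4.8325.

-4.8325


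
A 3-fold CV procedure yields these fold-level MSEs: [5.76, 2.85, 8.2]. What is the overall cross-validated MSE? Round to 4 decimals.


Add all fold MSEs: 16.8100.
Divide by k = 3: 16.8100/3 = 5.6033.

5.6033


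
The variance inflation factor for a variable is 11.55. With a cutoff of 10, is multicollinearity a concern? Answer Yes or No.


The threshold is 10.
VIF = 11.55 is >= 10.
Multicollinearity indication: Yes.

Yes


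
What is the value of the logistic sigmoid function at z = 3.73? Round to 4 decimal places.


First, exp(-3.7300) = 0.0240.
Then sigma(z) = 1/(1 + 0.0240) = 0.9766.

0.9766


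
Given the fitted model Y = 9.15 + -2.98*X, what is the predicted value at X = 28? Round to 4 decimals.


Substitute X = 28 into the equation:
Y = 9.15 + -2.98 * 28 = 9.15 + -83.4400 = -74.2900.

-74.2900


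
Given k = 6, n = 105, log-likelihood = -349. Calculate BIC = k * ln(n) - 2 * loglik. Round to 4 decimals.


k * ln(n) = 6 * ln(105) = 6 * 4.653960 = 27.923760.
-2 * loglik = -2 * (-349) = 698.
BIC = 27.923760 + 698 = 725.923760, which rounds to 725.9238.

725.9238


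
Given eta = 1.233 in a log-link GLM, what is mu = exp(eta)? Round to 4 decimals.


Apply the inverse link:
mu = e^1.233 = 3.4315.

3.4315


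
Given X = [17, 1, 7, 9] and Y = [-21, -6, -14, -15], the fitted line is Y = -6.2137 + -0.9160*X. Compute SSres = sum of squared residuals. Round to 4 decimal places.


Compute predicted values, then residuals = yi - yhat_i.
Residuals: [0.7857, 1.1297, -1.3743, -0.5423].
SSres = sum(residual^2) = 4.0763.

4.0763


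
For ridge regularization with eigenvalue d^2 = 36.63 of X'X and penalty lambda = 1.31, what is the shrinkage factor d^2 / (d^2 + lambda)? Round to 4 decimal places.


Compute the denominator: 36.63 + 1.31 = 37.9400.
Shrinkage factor = 36.63 / 37.9400 = 0.9655.

0.9655


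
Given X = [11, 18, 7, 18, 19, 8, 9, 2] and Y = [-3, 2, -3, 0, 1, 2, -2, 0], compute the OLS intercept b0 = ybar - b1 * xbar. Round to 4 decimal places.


Compute b1 = 0.1241 from the OLS formula.
With xbar = 11.5000 and ybar = -0.3750, the intercept is:
b0 = -0.3750 - 0.1241 * 11.5000 = -1.8019.

-1.8019


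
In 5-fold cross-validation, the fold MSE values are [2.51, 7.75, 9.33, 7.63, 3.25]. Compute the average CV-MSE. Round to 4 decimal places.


Total MSE across folds = 30.4700.
CV-MSE = 30.4700/5 = 6.0940.

6.0940


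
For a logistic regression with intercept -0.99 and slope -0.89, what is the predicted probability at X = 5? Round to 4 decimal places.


z = -0.99 + -0.89 * 5 = -5.4400.
Sigmoid: P = 1 / (1 + exp(5.4400)) = 0.0043.

0.0043


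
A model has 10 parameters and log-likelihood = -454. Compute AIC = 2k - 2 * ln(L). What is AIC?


AIC = 2*10 - 2*(-454).
= 20 + 908 = 928.

928


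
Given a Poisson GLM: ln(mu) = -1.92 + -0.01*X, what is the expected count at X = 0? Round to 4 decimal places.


Linear predictor: eta = -1.92 + (-0.01)(0) = -1.9200.
Expected count: mu = exp(-1.9200) = 0.1466.

0.1466


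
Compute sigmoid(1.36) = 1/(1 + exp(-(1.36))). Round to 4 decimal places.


First, exp(-1.3600) = 0.2567.
Then sigma(z) = 1/(1 + 0.2567) = 0.7958.

0.7958


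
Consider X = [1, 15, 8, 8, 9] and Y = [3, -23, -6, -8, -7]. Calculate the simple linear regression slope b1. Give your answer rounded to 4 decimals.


First compute the means: xbar = 8.2000, ybar = -8.2000.
Then S_xx = sum((xi - xbar)^2) = 98.8000.
S_xy = sum((xi - xbar)(yi - ybar)) = -180.8000.
b1 = S_xy / S_xx = -180.8000 / 98.8000 = -1.8300.

-1.8300


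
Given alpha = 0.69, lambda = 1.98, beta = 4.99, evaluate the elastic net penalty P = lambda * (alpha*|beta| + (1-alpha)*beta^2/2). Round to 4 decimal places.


Compute:
L1 = 0.69 * 4.99 = 3.4431.
L2 = 0.31 * 4.99^2 / 2 = 3.8595.
Penalty = 1.98 * (3.4431 + 3.8595) = 14.4592.

14.4592


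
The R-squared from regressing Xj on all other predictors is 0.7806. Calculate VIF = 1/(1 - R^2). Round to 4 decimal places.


Denominator: 1 - 0.7806 = 0.2194.
VIF = 1 / 0.2194 = 4.5579.

4.5579


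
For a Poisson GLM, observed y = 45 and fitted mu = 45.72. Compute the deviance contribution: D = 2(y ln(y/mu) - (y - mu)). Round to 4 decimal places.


First: ln(45/45.72) = -0.015873.
Then: 45 * -0.015873 = -0.714285.
y - mu = 45 - 45.72 = -0.72.
D = 2(-0.714285 - -0.72) = 0.011430, which rounds to 0.0114.

0.0114


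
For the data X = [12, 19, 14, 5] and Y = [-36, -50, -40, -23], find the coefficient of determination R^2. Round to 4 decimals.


Fit the OLS line: b0 = -13.1782, b1 = -1.9257.
SSres = 0.1931.
SStot = 374.7500.
R^2 = 1 - 0.1931/374.7500 = 0.9995.

0.9995


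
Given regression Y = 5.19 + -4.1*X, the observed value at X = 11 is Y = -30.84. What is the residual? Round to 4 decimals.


Predicted = 5.19 + -4.1 * 11 = -39.9100.
Residual = -30.84 - -39.9100 = 9.0700.

9.0700


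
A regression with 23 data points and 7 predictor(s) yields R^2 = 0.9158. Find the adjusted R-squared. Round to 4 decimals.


Plug in: Adj R^2 = 1 - (1 - 0.9158) * 22/15.
= 1 - 0.0842 * 22/15
= 1 - 1.8524 / 15
= 1 - 0.1235 = 0.8765.

0.8765


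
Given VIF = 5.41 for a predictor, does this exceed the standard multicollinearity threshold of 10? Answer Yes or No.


Compare VIF = 5.41 to the threshold of 10.
5.41 < 10, so the answer is No.

No


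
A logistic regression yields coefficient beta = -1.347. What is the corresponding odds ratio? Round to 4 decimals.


exp(-1.347) = 0.2600.
So the odds ratio is 0.2600.

0.2600


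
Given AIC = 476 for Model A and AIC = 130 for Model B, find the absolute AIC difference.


|AIC_A - AIC_B| = |476 - 130| = 346.
Model B is preferred (lower AIC).

346


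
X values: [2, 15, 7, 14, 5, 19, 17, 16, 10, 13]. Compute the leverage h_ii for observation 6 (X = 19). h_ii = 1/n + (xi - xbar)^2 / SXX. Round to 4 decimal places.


Compute xbar = 11.8000 with n = 10 observations.
SXX = 281.6000.
Leverage = 1/10 + (19 - 11.8000)^2/281.6000 = 0.2841.

0.2841


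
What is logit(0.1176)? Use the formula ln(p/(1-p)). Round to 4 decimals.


1 - p = 0.8824.
p/(1-p) = 0.1333.
logit = ln(0.1333) = -2.0154.

-2.0154


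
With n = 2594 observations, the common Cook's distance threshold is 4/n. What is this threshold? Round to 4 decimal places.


Using the rule of thumb:
Threshold = 4 / 2594 = 0.0015.

0.0015


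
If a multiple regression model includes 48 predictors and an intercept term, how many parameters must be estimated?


Each predictor gets one coefficient, plus one intercept.
Total parameters = 48 + 1 = 49.

49


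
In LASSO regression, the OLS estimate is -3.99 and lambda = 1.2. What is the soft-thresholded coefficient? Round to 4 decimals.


|beta_OLS| = 3.99.
lambda = 1.2.
Since |beta| > lambda, coefficient = sign(beta)*(|beta| - lambda) = -2.7900.
Result = -2.7900.

-2.7900


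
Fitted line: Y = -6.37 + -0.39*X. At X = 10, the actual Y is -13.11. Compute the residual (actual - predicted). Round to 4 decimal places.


Compute yhat = -6.37 + (-0.39)(10) = -10.2700.
Residual = actual - predicted = -13.11 - -10.2700 = -2.8400.

-2.8400


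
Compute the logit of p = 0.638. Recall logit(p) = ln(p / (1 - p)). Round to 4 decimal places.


1 - p = 0.362.
p/(1-p) = 1.7624.
logit = ln(1.7624) = 0.5667.

0.5667


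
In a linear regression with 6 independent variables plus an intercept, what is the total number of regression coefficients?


Each predictor gets one coefficient, plus one intercept.
Total parameters = 6 + 1 = 7.

7


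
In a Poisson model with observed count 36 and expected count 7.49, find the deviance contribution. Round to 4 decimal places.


y/mu = 36/7.49 = 4.806409 (approx.), and ln(36/7.49) = 1.569950.
y * ln(y/mu) = 36 * 1.569950 = 56.518200.
y - mu = 28.51.
D = 2 * (56.518200 - 28.51) = 56.016400, which rounds to 56.0164.

56.0164


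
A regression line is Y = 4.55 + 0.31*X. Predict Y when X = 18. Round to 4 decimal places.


Substitute X = 18 into the equation:
Y = 4.55 + 0.31 * 18 = 4.55 + 5.5800 = 10.1300.

10.1300


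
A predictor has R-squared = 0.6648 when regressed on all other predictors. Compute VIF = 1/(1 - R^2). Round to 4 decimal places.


Using VIF = 1/(1 - R^2_j):
1 - 0.6648 = 0.3352.
VIF = 2.9833.

2.9833


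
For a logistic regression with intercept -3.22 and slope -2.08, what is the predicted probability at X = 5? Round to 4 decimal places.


z = -3.22 + -2.08 * 5 = -13.6200.
Sigmoid: P = 1 / (1 + exp(13.6200)) = 0.0000.

0.0000


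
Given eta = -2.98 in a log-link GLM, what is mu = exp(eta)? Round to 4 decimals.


Apply the inverse link:
mu = e^-2.98 = 0.0508.

0.0508


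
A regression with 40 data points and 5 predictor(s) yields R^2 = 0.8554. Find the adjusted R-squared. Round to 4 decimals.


Plug in: Adj R^2 = 1 - (1 - 0.8554) * 39/34.
= 1 - 0.1446 * 39/34
= 1 - 5.6394 / 34
= 1 - 0.1659 = 0.8341.

0.8341


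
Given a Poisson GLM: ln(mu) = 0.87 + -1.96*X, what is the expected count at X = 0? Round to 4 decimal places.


Linear predictor: eta = 0.87 + (-1.96)(0) = 0.8700.
Expected count: mu = exp(0.8700) = 2.3869.

2.3869


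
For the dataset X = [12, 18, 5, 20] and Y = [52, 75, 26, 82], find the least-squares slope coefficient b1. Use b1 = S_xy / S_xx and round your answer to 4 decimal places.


Calculate xbar = 13.7500, ybar = 58.7500.
S_xx = 136.7500, S_xy = 512.7500.
Using b1 = S_xy / S_xx = 512.7500 / 136.7500, we get b1 = 3.7495.

3.7495


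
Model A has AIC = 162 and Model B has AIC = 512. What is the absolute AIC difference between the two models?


Compute |162 - 512| = 350.
Model A has the smaller AIC.

350


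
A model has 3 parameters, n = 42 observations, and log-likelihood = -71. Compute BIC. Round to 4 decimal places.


ln(42) = 3.737670.
k * ln(n) = 3 * 3.737670 = 11.213010.
-2L = 142.
BIC = 11.213010 + 142 = 153.213010, which rounds to 153.2130.

153.2130


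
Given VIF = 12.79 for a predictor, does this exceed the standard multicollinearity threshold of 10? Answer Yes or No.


Compare VIF = 12.79 to the threshold of 10.
12.79 >= 10, so the answer is Yes.

Yes


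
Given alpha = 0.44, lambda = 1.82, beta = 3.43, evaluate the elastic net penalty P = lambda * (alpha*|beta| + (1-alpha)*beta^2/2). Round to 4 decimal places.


Compute:
L1 = 0.44 * 3.43 = 1.5092.
L2 = 0.56 * 3.43^2 / 2 = 3.2942.
Penalty = 1.82 * (1.5092 + 3.2942) = 8.7421.

8.7421


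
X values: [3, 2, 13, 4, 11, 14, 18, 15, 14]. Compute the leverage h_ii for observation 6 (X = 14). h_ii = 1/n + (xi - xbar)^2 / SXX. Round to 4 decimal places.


Mean of X: xbar = 10.4444.
SXX = 278.2222.
For X = 14: h = 1/9 + (14 - 10.4444)^2/278.2222 = 0.1565.

0.1565


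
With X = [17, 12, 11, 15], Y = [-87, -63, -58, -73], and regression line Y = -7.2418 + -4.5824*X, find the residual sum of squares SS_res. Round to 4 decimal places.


For each point, residual = actual - predicted.
Residuals: [-1.8574, -0.7694, -0.3518, 2.9778].
Sum of squared residuals = 13.0330.

13.0330


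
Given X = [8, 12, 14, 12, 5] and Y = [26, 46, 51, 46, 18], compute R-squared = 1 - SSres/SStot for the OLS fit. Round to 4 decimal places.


Fit the OLS line: b0 = -2.8977, b1 = 3.9508.
SSres = 15.0720.
SStot = 839.2000.
R^2 = 1 - 15.0720/839.2000 = 0.9820.

0.9820


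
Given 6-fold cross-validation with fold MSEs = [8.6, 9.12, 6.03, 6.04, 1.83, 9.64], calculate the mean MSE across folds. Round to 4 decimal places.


Total MSE across folds = 41.2600.
CV-MSE = 41.2600/6 = 6.8767.

6.8767


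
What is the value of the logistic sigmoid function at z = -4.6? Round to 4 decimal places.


exp(4.6000) = 99.4843.
1 + exp(-z) = 100.4843.
sigmoid = 1/100.4843 = 0.0100.

0.0100


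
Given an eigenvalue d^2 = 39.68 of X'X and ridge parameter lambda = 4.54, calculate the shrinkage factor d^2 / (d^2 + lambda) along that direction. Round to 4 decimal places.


Compute the denominator: 39.68 + 4.54 = 44.2200.
Shrinkage factor = 39.68 / 44.2200 = 0.8973.

0.8973


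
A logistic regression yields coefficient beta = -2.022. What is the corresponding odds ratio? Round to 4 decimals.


exp(-2.022) = 0.1324.
So the odds ratio is 0.1324.

0.1324


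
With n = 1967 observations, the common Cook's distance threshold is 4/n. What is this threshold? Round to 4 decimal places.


Using the rule of thumb:
Threshold = 4 / 1967 = 0.0020.

0.0020


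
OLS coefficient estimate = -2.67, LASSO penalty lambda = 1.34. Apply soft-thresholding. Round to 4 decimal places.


Check: |-2.67| = 2.67 vs lambda = 1.34.
Since |beta| > lambda, coefficient = sign(beta)*(|beta| - lambda) = -1.3300.
Soft-thresholded coefficient = -1.3300.

-1.3300


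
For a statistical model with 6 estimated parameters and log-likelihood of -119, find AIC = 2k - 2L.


AIC = 2*6 - 2*(-119).
= 12 + 238 = 250.

250


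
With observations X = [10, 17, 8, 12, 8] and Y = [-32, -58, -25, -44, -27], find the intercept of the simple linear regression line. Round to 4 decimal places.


The slope is b1 = -3.6429.
Sample means are xbar = 11.0000 and ybar = -37.2000.
Intercept: b0 = -37.2000 - (-3.6429)(11.0000) = 2.8714.

2.8714


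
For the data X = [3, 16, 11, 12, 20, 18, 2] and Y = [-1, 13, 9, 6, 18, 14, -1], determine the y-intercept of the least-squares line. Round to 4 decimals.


The slope is b1 = 1.0307.
Sample means are xbar = 11.7143 and ybar = 8.2857.
Intercept: b0 = 8.2857 - (1.0307)(11.7143) = -3.7887.

-3.7887


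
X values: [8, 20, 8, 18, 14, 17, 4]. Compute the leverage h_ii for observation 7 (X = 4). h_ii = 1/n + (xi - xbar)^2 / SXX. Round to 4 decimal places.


n = 7, xbar = 12.7143.
SXX = sum((xi - xbar)^2) = 221.4286.
h = 1/7 + (4 - 12.7143)^2 / 221.4286 = 0.4858.

0.4858


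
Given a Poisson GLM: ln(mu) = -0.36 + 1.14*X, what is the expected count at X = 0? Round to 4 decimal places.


eta = -0.36 + 1.14 * 0 = -0.3600.
mu = exp(-0.3600) = 0.6977.

0.6977


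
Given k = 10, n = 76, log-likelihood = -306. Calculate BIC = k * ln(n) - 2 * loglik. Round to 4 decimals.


k * ln(n) = 10 * ln(76) = 10 * 4.330733 = 43.307330.
-2 * loglik = -2 * (-306) = 612.
BIC = 43.307330 + 612 = 655.307330, which rounds to 655.3073.

655.3073


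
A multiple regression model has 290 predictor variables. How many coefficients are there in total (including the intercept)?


Total coefficients = number of predictors + 1 (for the intercept).
= 290 + 1 = 291.

291


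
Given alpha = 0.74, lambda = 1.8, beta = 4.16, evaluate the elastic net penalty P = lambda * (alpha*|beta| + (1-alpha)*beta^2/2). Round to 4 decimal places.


alpha * |beta| = 0.74 * 4.16 = 3.0784.
(1-alpha) * beta^2/2 = 0.26 * 17.3056/2 = 2.2497.
Total = 1.8 * (3.0784 + 2.2497) = 9.5906.

9.5906


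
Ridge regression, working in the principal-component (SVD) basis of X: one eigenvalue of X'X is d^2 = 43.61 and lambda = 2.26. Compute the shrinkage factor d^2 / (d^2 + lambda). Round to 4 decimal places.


d^2 + lambda = 43.61 + 2.26 = 45.8700.
Shrinkage factor = 43.61/45.8700 = 0.9507.

0.9507
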